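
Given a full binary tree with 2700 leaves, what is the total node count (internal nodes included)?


Leaf nodes (terminals): 2700
Internal nodes = n - 1 = 2700 - 1 = 2699
Total = leaves + internal = 2700 + 2699 = 5399

5399


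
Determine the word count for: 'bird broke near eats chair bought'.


Counting words by splitting on spaces:
  Word 1: 'bird'
  Word 2: 'broke'
  Word 3: 'near'
  Word 4: 'eats'
  Word 5: 'chair'
  Word 6: 'bought'
Total words: 6

6


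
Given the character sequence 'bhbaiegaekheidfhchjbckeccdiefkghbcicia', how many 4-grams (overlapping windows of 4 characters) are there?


String 'bhbaiegaekheidfhchjbckeccdiefkghbcicia' has length L = 38.
Number of overlapping n-grams = L - n + 1
Substituting: 38 - 4 + 1 = 35

35


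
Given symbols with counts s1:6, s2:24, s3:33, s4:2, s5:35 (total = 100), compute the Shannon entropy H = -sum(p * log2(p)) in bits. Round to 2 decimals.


Computing entropy H = -sum(p_i * log2(p_i)):
  s1: p = 6/100 = 0.0600, -p*log2(p) = 0.2435
  s2: p = 24/100 = 0.2400, -p*log2(p) = 0.4941
  s3: p = 33/100 = 0.3300, -p*log2(p) = 0.5278
  s4: p = 2/100 = 0.0200, -p*log2(p) = 0.1129
  s5: p = 35/100 = 0.3500, -p*log2(p) = 0.5301
H = sum of terms = 1.9084
Rounded to 2 decimals: 1.91

1.91


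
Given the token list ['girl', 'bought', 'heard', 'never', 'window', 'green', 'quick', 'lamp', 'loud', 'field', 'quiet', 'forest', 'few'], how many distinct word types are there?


Listing all tokens and tracking unique types:
  Token 1: 'girl' -> NEW (unique so far: 1)
  Token 2: 'bought' -> NEW (unique so far: 2)
  Token 3: 'heard' -> NEW (unique so far: 3)
  Token 4: 'never' -> NEW (unique so far: 4)
  Token 5: 'window' -> NEW (unique so far: 5)
  Token 6: 'green' -> NEW (unique so far: 6)
  Token 7: 'quick' -> NEW (unique so far: 7)
  Token 8: 'lamp' -> NEW (unique so far: 8)
  Token 9: 'loud' -> NEW (unique so far: 9)
  Token 10: 'field' -> NEW (unique so far: 10)
  Token 11: 'quiet' -> NEW (unique so far: 11)
  Token 12: 'forest' -> NEW (unique so far: 12)
  Token 13: 'few' -> NEW (unique so far: 13)
Unique types: ('bought', 'few', 'field', 'forest', 'girl', 'green', 'heard', 'lamp', 'loud', 'never', 'quick', 'quiet', 'window')
Vocabulary size: 13

13


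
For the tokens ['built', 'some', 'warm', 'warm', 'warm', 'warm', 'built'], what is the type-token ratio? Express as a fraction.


Tokens: 7
Unique types: ('built', 'some', 'warm') = 3
TTR = 3/7
Already in lowest terms.

3/7


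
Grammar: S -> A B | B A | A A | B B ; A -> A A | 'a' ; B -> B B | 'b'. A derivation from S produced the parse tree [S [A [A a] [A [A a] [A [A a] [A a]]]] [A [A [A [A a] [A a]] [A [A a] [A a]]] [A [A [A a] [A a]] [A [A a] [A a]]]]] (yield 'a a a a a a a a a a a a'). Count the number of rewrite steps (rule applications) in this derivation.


Every bracketed nonterminal node [X ...] in the tree is produced by exactly one rule application.
Reading the tree off as a leftmost derivation:
  Step 1: S  =>  A A   (applied S -> A A)
  Step 2: A A  =>  A A A   (applied A -> A A)
  Step 3: A A A  =>  a A A   (applied A -> a)
  Step 4: a A A  =>  a A A A   (applied A -> A A)
  Step 5: a A A A  =>  a a A A   (applied A -> a)
  Step 6: a a A A  =>  a a A A A   (applied A -> A A)
  Step 7: a a A A A  =>  a a a A A   (applied A -> a)
  Step 8: a a a A A  =>  a a a a A   (applied A -> a)
  Step 9: a a a a A  =>  a a a a A A   (applied A -> A A)
  Step 10: a a a a A A  =>  a a a a A A A   (applied A -> A A)
  Step 11: a a a a A A A  =>  a a a a A A A A   (applied A -> A A)
  Step 12: a a a a A A A A  =>  a a a a a A A A   (applied A -> a)
  Step 13: a a a a a A A A  =>  a a a a a a A A   (applied A -> a)
  Step 14: a a a a a a A A  =>  a a a a a a A A A   (applied A -> A A)
  Step 15: a a a a a a A A A  =>  a a a a a a a A A   (applied A -> a)
  Step 16: a a a a a a a A A  =>  a a a a a a a a A   (applied A -> a)
  Step 17: a a a a a a a a A  =>  a a a a a a a a A A   (applied A -> A A)
  Step 18: a a a a a a a a A A  =>  a a a a a a a a A A A   (applied A -> A A)
  Step 19: a a a a a a a a A A A  =>  a a a a a a a a a A A   (applied A -> a)
  Step 20: a a a a a a a a a A A  =>  a a a a a a a a a a A   (applied A -> a)
  Step 21: a a a a a a a a a a A  =>  a a a a a a a a a a A A   (applied A -> A A)
  Step 22: a a a a a a a a a a A A  =>  a a a a a a a a a a a A   (applied A -> a)
  Step 23: a a a a a a a a a a a A  =>  a a a a a a a a a a a a   (applied A -> a)
Final yield: a a a a a a a a a a a a
Total rewrite steps: 23

23


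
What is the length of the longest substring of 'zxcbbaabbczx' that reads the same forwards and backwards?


Scanning 'zxcbbaabbczx' for palindromic substrings.
Substring at positions 2-9: 'cbbaabbc'.
Check: reverse('cbbaabbc') = 'cbbaabbc' -> palindrome confirmed.
Neighbouring characters ('x' / 'z') break symmetry, so it cannot extend further.
No longer palindromic substring exists; longest length = 8

8


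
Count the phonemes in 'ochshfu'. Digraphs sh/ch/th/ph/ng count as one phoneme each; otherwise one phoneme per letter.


Parsing 'ochshfu' greedily, digraphs first:
  'o' -> vowel phoneme (phonemes so far: 1)
  'ch' -> digraph (1 consonant phoneme) (phonemes so far: 2)
  'sh' -> digraph (1 consonant phoneme) (phonemes so far: 3)
  'f' -> consonant phoneme (phonemes so far: 4)
  'u' -> vowel phoneme (phonemes so far: 5)
Total phonemes: 5

5


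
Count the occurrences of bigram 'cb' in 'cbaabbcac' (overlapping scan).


Scanning 'cbaabbcac' for bigram 'cb':
  Position 0: 'cb' -> MATCH
  Position 1: 'ba' -> no
  Position 2: 'aa' -> no
  Position 3: 'ab' -> no
  Position 4: 'bb' -> no
  Position 5: 'bc' -> no
  Position 6: 'ca' -> no
  Position 7: 'ac' -> no
Total matches: 1

1


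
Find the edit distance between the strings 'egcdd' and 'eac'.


Building DP table for s1='egcdd' (len 5) and s2='eac' (len 3):
       e  a  c
    0  1  2  3
  e 1  0  1  2
  g 2  1  1  2
  c 3  2  2  1
  d 4  3  3  2
  d 5  4  4  3
Edit distance = dp[5][3] = 3

3


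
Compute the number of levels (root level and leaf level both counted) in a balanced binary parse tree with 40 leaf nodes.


In a balanced binary tree with n leaves the deepest leaf is ceil(log2(n)) edges below the root,
so counting node levels inclusive of root and leaves gives ceil(log2(n)) + 1 levels.
log2(40) = 5.3219
ceil(5.3219) = 6
levels = 6 + 1 = 7

7


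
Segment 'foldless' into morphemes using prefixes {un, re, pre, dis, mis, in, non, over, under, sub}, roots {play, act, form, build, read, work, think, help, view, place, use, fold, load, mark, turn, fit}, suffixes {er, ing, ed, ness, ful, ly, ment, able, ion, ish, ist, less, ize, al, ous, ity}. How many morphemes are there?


Segmenting 'foldless' against the inventory:
  'fold' -> root (morpheme 1)
  'less' -> suffix (morpheme 2)
Total morphemes: 2

2


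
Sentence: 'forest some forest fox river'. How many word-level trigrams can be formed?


Word trigrams from [5] words:
  Trigram 1: (forest some forest)
  Trigram 2: (some forest fox)
  Trigram 3: (forest fox river)
Total word trigrams: 5 - 2 = 3

3


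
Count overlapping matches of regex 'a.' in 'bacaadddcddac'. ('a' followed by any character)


Pattern: a. means 'a' followed by any character.
Scanning 'bacaadddcddac' position-by-position:
  Pos 0: window 'ba' -> no
  Pos 1: window 'ac' -> MATCH
  Pos 2: window 'ca' -> no
  Pos 3: window 'aa' -> MATCH
  Pos 4: window 'ad' -> MATCH
  Pos 5: window 'dd' -> no
  Pos 6: window 'dd' -> no
  Pos 7: window 'dc' -> no
  Pos 8: window 'cd' -> no
  Pos 9: window 'dd' -> no
  Pos 10: window 'da' -> no
  Pos 11: window 'ac' -> MATCH
  Pos 12: window 'c' -> no
Total matches: 4

4


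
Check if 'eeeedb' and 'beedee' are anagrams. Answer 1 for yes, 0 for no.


Sort characters of 'eeeedb': 'bdeeee'
Sort characters of 'beedee': 'bdeeee'
Sorted forms match -> they ARE anagrams
Result: 1

1


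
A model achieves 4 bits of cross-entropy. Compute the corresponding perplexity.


Perplexity formula: PP = 2^H
H = 4
PP = 2^4
Steps: 2^1 = 2, 2^2 = 4, 2^3 = 8, 2^4 = 16
PP = 16

16


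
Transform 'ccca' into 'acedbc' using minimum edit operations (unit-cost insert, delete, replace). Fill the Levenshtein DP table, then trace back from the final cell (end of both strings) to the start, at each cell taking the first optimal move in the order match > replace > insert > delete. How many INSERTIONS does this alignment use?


Edit distance = 5. Backtracking from cell (4, 6) with preference match > replace > insert > delete,
then listing the resulting alignment 'ccca' -> 'acedbc' left to right:
  Step 1: insert 'a' [insertion #1]
  Step 2: keep 'c'
  Step 3: insert 'e' [insertion #2]
  Step 4: replace c->d
  Step 5: replace c->b
  Step 6: replace a->c
Total insertions: 2

2


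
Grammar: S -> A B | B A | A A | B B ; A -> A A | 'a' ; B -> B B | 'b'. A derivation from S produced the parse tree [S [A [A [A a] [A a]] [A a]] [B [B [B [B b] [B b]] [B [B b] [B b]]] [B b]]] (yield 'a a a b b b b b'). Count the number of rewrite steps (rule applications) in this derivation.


Every bracketed nonterminal node [X ...] in the tree is produced by exactly one rule application.
Reading the tree off as a leftmost derivation:
  Step 1: S  =>  A B   (applied S -> A B)
  Step 2: A B  =>  A A B   (applied A -> A A)
  Step 3: A A B  =>  A A A B   (applied A -> A A)
  Step 4: A A A B  =>  a A A B   (applied A -> a)
  Step 5: a A A B  =>  a a A B   (applied A -> a)
  Step 6: a a A B  =>  a a a B   (applied A -> a)
  Step 7: a a a B  =>  a a a B B   (applied B -> B B)
  Step 8: a a a B B  =>  a a a B B B   (applied B -> B B)
  Step 9: a a a B B B  =>  a a a B B B B   (applied B -> B B)
  Step 10: a a a B B B B  =>  a a a b B B B   (applied B -> b)
  Step 11: a a a b B B B  =>  a a a b b B B   (applied B -> b)
  Step 12: a a a b b B B  =>  a a a b b B B B   (applied B -> B B)
  Step 13: a a a b b B B B  =>  a a a b b b B B   (applied B -> b)
  Step 14: a a a b b b B B  =>  a a a b b b b B   (applied B -> b)
  Step 15: a a a b b b b B  =>  a a a b b b b b   (applied B -> b)
Final yield: a a a b b b b b
Total rewrite steps: 15

15


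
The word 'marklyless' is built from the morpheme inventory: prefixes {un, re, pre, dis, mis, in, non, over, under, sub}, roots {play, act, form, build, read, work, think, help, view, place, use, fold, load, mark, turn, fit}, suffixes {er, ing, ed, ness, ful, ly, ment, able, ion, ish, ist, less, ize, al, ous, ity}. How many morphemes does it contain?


Segmenting 'marklyless' against the inventory:
  'mark' -> root (morpheme 1)
  'ly' -> suffix (morpheme 2)
  'less' -> suffix (morpheme 3)
Total morphemes: 3

3


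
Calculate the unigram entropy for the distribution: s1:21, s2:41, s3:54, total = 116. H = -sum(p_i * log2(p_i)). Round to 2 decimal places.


Computing entropy H = -sum(p_i * log2(p_i)):
  s1: p = 21/116 = 0.1810, -p*log2(p) = 0.4464
  s2: p = 41/116 = 0.3534, -p*log2(p) = 0.5303
  s3: p = 54/116 = 0.4655, -p*log2(p) = 0.5135
H = sum of terms = 1.4902
Rounded to 2 decimals: 1.49

1.49


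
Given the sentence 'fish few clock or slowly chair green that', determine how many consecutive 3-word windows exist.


Word trigrams from [8] words:
  Trigram 1: (fish few clock)
  Trigram 2: (few clock or)
  Trigram 3: (clock or slowly)
  Trigram 4: (or slowly chair)
  Trigram 5: (slowly chair green)
  Trigram 6: (chair green that)
Total word trigrams: 8 - 2 = 6

6


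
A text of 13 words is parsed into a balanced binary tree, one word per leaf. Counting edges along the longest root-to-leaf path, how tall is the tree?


In a balanced binary tree with n leaves the deepest leaf is ceil(log2(n)) edges below the root.
log2(13) = 3.7004
ceil(3.7004) = 4
height (edges) = 4

4


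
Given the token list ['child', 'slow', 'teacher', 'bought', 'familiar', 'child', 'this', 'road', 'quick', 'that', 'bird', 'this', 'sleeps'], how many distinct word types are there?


Listing all tokens and tracking unique types:
  Token 1: 'child' -> NEW (unique so far: 1)
  Token 2: 'slow' -> NEW (unique so far: 2)
  Token 3: 'teacher' -> NEW (unique so far: 3)
  Token 4: 'bought' -> NEW (unique so far: 4)
  Token 5: 'familiar' -> NEW (unique so far: 5)
  Token 6: 'child' -> duplicate (unique so far: 5)
  Token 7: 'this' -> NEW (unique so far: 6)
  Token 8: 'road' -> NEW (unique so far: 7)
  Token 9: 'quick' -> NEW (unique so far: 8)
  Token 10: 'that' -> NEW (unique so far: 9)
  Token 11: 'bird' -> NEW (unique so far: 10)
  Token 12: 'this' -> duplicate (unique so far: 10)
  Token 13: 'sleeps' -> NEW (unique so far: 11)
Unique types: ('bird', 'bought', 'child', 'familiar', 'quick', 'road', 'sleeps', 'slow', 'teacher', 'that', 'this')
Vocabulary size: 11

11


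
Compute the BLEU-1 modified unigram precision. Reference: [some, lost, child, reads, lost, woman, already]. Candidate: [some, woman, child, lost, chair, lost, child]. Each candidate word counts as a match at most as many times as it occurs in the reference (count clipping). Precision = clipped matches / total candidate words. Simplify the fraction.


Reference word counts: {'already': 1, 'child': 1, 'lost': 2, 'reads': 1, 'some': 1, 'woman': 1}
Checking each candidate word (with clipping):
  'some' -> in reference (ref count 1, used 1/1) -> match (matches: 1)
  'woman' -> in reference (ref count 1, used 1/1) -> match (matches: 2)
  'child' -> in reference (ref count 1, used 1/1) -> match (matches: 3)
  'lost' -> in reference (ref count 2, used 1/2) -> match (matches: 4)
  'chair' -> not in reference -> no match (matches: 4)
  'lost' -> in reference (ref count 2, used 2/2) -> match (matches: 5)
  'child' -> ref count 1 already used up (1/1) -> clipped, no match (matches: 5)
Clipped matches: 5, Candidate length: 7
Precision = 5/7

5/7


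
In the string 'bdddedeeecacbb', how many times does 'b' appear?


Scanning 'bdddedeeecacbb' for 'b':
  Position 0: 'b' -> MATCH (count: 1)
  Position 12: 'b' -> MATCH (count: 2)
  Position 13: 'b' -> MATCH (count: 3)
Total occurrences of 'b': 3

3


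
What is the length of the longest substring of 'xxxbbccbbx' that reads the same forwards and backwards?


Scanning 'xxxbbccbbx' for palindromic substrings.
Substring at positions 2-9: 'xbbccbbx'.
Check: reverse('xbbccbbx') = 'xbbccbbx' -> palindrome confirmed.
Neighbouring characters ('x' / '-') break symmetry, so it cannot extend further.
No longer palindromic substring exists; longest length = 8

8


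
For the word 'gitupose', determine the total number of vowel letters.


Scanning each character of 'gitupose':
  Position 1: 'g' -> consonant (running count: 0)
  Position 2: 'i' -> vowel (running count: 1)
  Position 3: 't' -> consonant (running count: 1)
  Position 4: 'u' -> vowel (running count: 2)
  Position 5: 'p' -> consonant (running count: 2)
  Position 6: 'o' -> vowel (running count: 3)
  Position 7: 's' -> consonant (running count: 3)
  Position 8: 'e' -> vowel (running count: 4)
Total vowels: 4

4


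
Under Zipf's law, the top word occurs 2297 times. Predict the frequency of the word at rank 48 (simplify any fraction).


Zipf's law: freq(rank) = f1 / rank
f1 = 2297, rank = 48
freq = 2297 / 48
GCD(2297, 48) = 1
Simplified: 2297/48

2297/48


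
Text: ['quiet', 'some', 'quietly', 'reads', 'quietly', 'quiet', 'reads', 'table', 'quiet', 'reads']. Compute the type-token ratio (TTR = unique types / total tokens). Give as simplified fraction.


Tokens: 10
Unique types: ('quiet', 'quietly', 'reads', 'some', 'table') = 5
TTR = 5/10
Simplify: divide both by 5 -> 1/2
TTR = 1/2

1/2


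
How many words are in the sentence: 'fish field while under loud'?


Counting words by splitting on spaces:
  Word 1: 'fish'
  Word 2: 'field'
  Word 3: 'while'
  Word 4: 'under'
  Word 5: 'loud'
Total words: 5

5


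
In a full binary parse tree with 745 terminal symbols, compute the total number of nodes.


Leaf nodes (terminals): 745
Internal nodes = n - 1 = 745 - 1 = 744
Total = leaves + internal = 745 + 744 = 1489

1489


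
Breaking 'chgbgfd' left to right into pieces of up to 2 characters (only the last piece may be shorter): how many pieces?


'chgbgfd' has 7 characters.
Chunking with max size 2:
  Chunk 1: 'ch' (positions 0-1)
  Chunk 2: 'gb' (positions 2-3)
  Chunk 3: 'gf' (positions 4-5)
  Chunk 4: 'd' (positions 6-6)
Total chunks: ceil(7 / 2) = 4

4


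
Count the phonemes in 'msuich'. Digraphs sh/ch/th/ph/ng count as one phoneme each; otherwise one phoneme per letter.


Parsing 'msuich' greedily, digraphs first:
  'm' -> consonant phoneme (phonemes so far: 1)
  's' -> consonant phoneme (phonemes so far: 2)
  'u' -> vowel phoneme (phonemes so far: 3)
  'i' -> vowel phoneme (phonemes so far: 4)
  'ch' -> digraph (1 consonant phoneme) (phonemes so far: 5)
Total phonemes: 5

5


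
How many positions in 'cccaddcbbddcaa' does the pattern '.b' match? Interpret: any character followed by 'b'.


Pattern: .b means any character followed by 'b'.
Scanning 'cccaddcbbddcaa' position-by-position:
  Pos 0: window 'cc' -> no
  Pos 1: window 'cc' -> no
  Pos 2: window 'ca' -> no
  Pos 3: window 'ad' -> no
  Pos 4: window 'dd' -> no
  Pos 5: window 'dc' -> no
  Pos 6: window 'cb' -> MATCH
  Pos 7: window 'bb' -> MATCH
  Pos 8: window 'bd' -> no
  Pos 9: window 'dd' -> no
  Pos 10: window 'dc' -> no
  Pos 11: window 'ca' -> no
  Pos 12: window 'aa' -> no
  Pos 13: window 'a' -> no
Total matches: 2

2


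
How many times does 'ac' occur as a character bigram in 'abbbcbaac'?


Scanning 'abbbcbaac' for bigram 'ac':
  Position 0: 'ab' -> no
  Position 1: 'bb' -> no
  Position 2: 'bb' -> no
  Position 3: 'bc' -> no
  Position 4: 'cb' -> no
  Position 5: 'ba' -> no
  Position 6: 'aa' -> no
  Position 7: 'ac' -> MATCH
Total matches: 1

1


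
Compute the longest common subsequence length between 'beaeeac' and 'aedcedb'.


DP table for LCS of 'beaeeac' and 'aedcedb':
       a  e  d  c  e  d  b
    0  0  0  0  0  0  0  0
  b 0  0  0  0  0  0  0  1
  e 0  0  1  1  1  1  1  1
  a 0  1  1  1  1  1  1  1
  e 0  1  2  2  2  2  2  2
  e 0  1  2  2  2  3  3  3
  a 0  1  2  2  2  3  3  3
  c 0  1  2  2  3  3  3  3
LCS: 'aee'
LCS length = 3

3


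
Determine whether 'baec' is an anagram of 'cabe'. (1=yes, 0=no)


Sort characters of 'baec': 'abce'
Sort characters of 'cabe': 'abce'
Sorted forms match -> they ARE anagrams
Result: 1

1


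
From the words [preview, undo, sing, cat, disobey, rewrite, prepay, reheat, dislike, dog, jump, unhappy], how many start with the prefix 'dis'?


Checking each word for prefix 'dis':
  'preview' -> no (count: 0)
  'undo' -> no (count: 0)
  'sing' -> no (count: 0)
  'cat' -> no (count: 0)
  'disobey' -> YES, starts with 'dis' (count: 1)
  'rewrite' -> no (count: 1)
  'prepay' -> no (count: 1)
  'reheat' -> no (count: 1)
  'dislike' -> YES, starts with 'dis' (count: 2)
  'dog' -> no (count: 2)
  'jump' -> no (count: 2)
  'unhappy' -> no (count: 2)
Total with prefix 'dis': 2

2


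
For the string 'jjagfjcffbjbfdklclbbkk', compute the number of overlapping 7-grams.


String 'jjagfjcffbjbfdklclbbkk' has length L = 22.
Number of overlapping n-grams = L - n + 1
Substituting: 22 - 7 + 1 = 16

16


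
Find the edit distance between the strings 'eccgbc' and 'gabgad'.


Building DP table for s1='eccgbc' (len 6) and s2='gabgad' (len 6):
       g  a  b  g  a  d
    0  1  2  3  4  5  6
  e 1  1  2  3  4  5  6
  c 2  2  2  3  4  5  6
  c 3  3  3  3  4  5  6
  g 4  3  4  4  3  4  5
  b 5  4  4  4  4  4  5
  c 6  5  5  5  5  5  5
Edit distance = dp[6][6] = 5

5


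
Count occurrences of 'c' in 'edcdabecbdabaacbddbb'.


Scanning 'edcdabecbdabaacbddbb' for 'c':
  Position 2: 'c' -> MATCH (count: 1)
  Position 7: 'c' -> MATCH (count: 2)
  Position 14: 'c' -> MATCH (count: 3)
Total occurrences of 'c': 3

3


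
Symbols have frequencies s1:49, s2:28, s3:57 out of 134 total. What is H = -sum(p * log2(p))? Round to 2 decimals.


Computing entropy H = -sum(p_i * log2(p_i)):
  s1: p = 49/134 = 0.3657, -p*log2(p) = 0.5307
  s2: p = 28/134 = 0.2090, -p*log2(p) = 0.4720
  s3: p = 57/134 = 0.4254, -p*log2(p) = 0.5246
H = sum of terms = 1.5273
Rounded to 2 decimals: 1.53

1.53


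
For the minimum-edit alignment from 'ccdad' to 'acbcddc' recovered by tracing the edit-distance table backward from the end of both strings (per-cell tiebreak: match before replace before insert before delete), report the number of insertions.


Edit distance = 4. Backtracking from cell (5, 7) with preference match > replace > insert > delete,
then listing the resulting alignment 'ccdad' -> 'acbcddc' left to right:
  Step 1: insert 'a' [insertion #1]
  Step 2: keep 'c'
  Step 3: insert 'b' [insertion #2]
  Step 4: keep 'c'
  Step 5: keep 'd'
  Step 6: replace a->d
  Step 7: replace d->c
Total insertions: 2

2


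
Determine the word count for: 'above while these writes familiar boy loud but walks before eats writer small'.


Counting words by splitting on spaces:
  Word 1: 'above'
  Word 2: 'while'
  Word 3: 'these'
  Word 4: 'writes'
  Word 5: 'familiar'
  Word 6: 'boy'
  Word 7: 'loud'
  Word 8: 'but'
  Word 9: 'walks'
  Word 10: 'before'
  Word 11: 'eats'
  Word 12: 'writer'
  Word 13: 'small'
Total words: 13

13


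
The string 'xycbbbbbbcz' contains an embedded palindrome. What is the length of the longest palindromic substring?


Scanning 'xycbbbbbbcz' for palindromic substrings.
Substring at positions 2-9: 'cbbbbbbc'.
Check: reverse('cbbbbbbc') = 'cbbbbbbc' -> palindrome confirmed.
Neighbouring characters ('y' / 'z') break symmetry, so it cannot extend further.
No longer palindromic substring exists; longest length = 8

8


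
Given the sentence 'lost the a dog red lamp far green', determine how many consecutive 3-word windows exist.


Word trigrams from [8] words:
  Trigram 1: (lost the a)
  Trigram 2: (the a dog)
  Trigram 3: (a dog red)
  Trigram 4: (dog red lamp)
  Trigram 5: (red lamp far)
  Trigram 6: (lamp far green)
Total word trigrams: 8 - 2 = 6

6


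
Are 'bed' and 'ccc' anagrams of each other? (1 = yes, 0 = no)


Sort characters of 'bed': 'bde'
Sort characters of 'ccc': 'ccc'
Sorted forms differ -> they are NOT anagrams
Result: 0

0


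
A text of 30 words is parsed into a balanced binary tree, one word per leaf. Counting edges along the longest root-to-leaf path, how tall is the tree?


In a balanced binary tree with n leaves the deepest leaf is ceil(log2(n)) edges below the root.
log2(30) = 4.9069
ceil(4.9069) = 5
height (edges) = 5

5


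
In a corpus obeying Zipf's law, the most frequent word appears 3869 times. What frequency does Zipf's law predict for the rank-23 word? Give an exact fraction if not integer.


Zipf's law: freq(rank) = f1 / rank
f1 = 3869, rank = 23
freq = 3869 / 23
GCD(3869, 23) = 1
Simplified: 3869/23

3869/23


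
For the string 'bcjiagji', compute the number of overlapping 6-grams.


String 'bcjiagji' has length L = 8.
Number of overlapping n-grams = L - n + 1
Substituting: 8 - 6 + 1 = 3

3


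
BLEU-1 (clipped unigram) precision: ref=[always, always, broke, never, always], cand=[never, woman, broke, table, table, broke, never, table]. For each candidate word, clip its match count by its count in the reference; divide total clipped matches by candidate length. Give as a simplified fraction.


Reference word counts: {'always': 3, 'broke': 1, 'never': 1}
Checking each candidate word (with clipping):
  'never' -> in reference (ref count 1, used 1/1) -> match (matches: 1)
  'woman' -> not in reference -> no match (matches: 1)
  'broke' -> in reference (ref count 1, used 1/1) -> match (matches: 2)
  'table' -> not in reference -> no match (matches: 2)
  'table' -> not in reference -> no match (matches: 2)
  'broke' -> ref count 1 already used up (1/1) -> clipped, no match (matches: 2)
  'never' -> ref count 1 already used up (1/1) -> clipped, no match (matches: 2)
  'table' -> not in reference -> no match (matches: 2)
Clipped matches: 2, Candidate length: 8
Precision = 2/8 = 1/4

1/4


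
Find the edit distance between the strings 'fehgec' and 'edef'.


Building DP table for s1='fehgec' (len 6) and s2='edef' (len 4):
       e  d  e  f
    0  1  2  3  4
  f 1  1  2  3  3
  e 2  1  2  2  3
  h 3  2  2  3  3
  g 4  3  3  3  4
  e 5  4  4  3  4
  c 6  5  5  4  4
Edit distance = dp[6][4] = 4

4


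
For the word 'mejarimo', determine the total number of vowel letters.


Scanning each character of 'mejarimo':
  Position 1: 'm' -> consonant (running count: 0)
  Position 2: 'e' -> vowel (running count: 1)
  Position 3: 'j' -> consonant (running count: 1)
  Position 4: 'a' -> vowel (running count: 2)
  Position 5: 'r' -> consonant (running count: 2)
  Position 6: 'i' -> vowel (running count: 3)
  Position 7: 'm' -> consonant (running count: 3)
  Position 8: 'o' -> vowel (running count: 4)
Total vowels: 4

4


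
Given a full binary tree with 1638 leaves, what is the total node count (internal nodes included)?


Leaf nodes (terminals): 1638
Internal nodes = n - 1 = 1638 - 1 = 1637
Total = leaves + internal = 1638 + 1637 = 3275

3275


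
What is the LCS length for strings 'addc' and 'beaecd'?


DP table for LCS of 'addc' and 'beaecd':
       b  e  a  e  c  d
    0  0  0  0  0  0  0
  a 0  0  0  1  1  1  1
  d 0  0  0  1  1  1  2
  d 0  0  0  1  1  1  2
  c 0  0  0  1  1  2  2
LCS: 'ad'
LCS length = 2

2


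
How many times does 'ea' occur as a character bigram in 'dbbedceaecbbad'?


Scanning 'dbbedceaecbbad' for bigram 'ea':
  Position 0: 'db' -> no
  Position 1: 'bb' -> no
  Position 2: 'be' -> no
  Position 3: 'ed' -> no
  Position 4: 'dc' -> no
  Position 5: 'ce' -> no
  Position 6: 'ea' -> MATCH
  Position 7: 'ae' -> no
  Position 8: 'ec' -> no
  Position 9: 'cb' -> no
  Position 10: 'bb' -> no
  Position 11: 'ba' -> no
  Position 12: 'ad' -> no
Total matches: 1

1


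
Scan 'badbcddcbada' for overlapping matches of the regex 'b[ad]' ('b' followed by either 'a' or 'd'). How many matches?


Pattern: b[ad] means 'b' followed by either 'a' or 'd'.
Scanning 'badbcddcbada' position-by-position:
  Pos 0: window 'ba' -> MATCH
  Pos 1: window 'ad' -> no
  Pos 2: window 'db' -> no
  Pos 3: window 'bc' -> no
  Pos 4: window 'cd' -> no
  Pos 5: window 'dd' -> no
  Pos 6: window 'dc' -> no
  Pos 7: window 'cb' -> no
  Pos 8: window 'ba' -> MATCH
  Pos 9: window 'ad' -> no
  Pos 10: window 'da' -> no
  Pos 11: window 'a' -> no
Total matches: 2

2


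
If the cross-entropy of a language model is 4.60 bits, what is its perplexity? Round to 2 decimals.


Perplexity formula: PP = 2^H
H = 4.60
PP = 2^4.60
Decompose: 2^4.60 = 2^4 * 2^0.60
2^4 = 16, 2^0.60 ~ 1.5157166
PP ~ 16 * 1.5157166 = 24.2514656
Rounded to 2 decimals: 24.25

24.25


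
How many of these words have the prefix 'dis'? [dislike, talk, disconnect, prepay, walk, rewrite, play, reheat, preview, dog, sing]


Checking each word for prefix 'dis':
  'dislike' -> YES, starts with 'dis' (count: 1)
  'talk' -> no (count: 1)
  'disconnect' -> YES, starts with 'dis' (count: 2)
  'prepay' -> no (count: 2)
  'walk' -> no (count: 2)
  'rewrite' -> no (count: 2)
  'play' -> no (count: 2)
  'reheat' -> no (count: 2)
  'preview' -> no (count: 2)
  'dog' -> no (count: 2)
  'sing' -> no (count: 2)
Total with prefix 'dis': 2

2


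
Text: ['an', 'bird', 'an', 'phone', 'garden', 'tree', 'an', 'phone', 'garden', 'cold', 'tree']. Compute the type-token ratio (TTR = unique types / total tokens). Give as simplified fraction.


Tokens: 11
Unique types: ('an', 'bird', 'cold', 'garden', 'phone', 'tree') = 6
TTR = 6/11
Already in lowest terms.

6/11


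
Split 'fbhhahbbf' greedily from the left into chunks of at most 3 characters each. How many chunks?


'fbhhahbbf' has 9 characters.
Chunking with max size 3:
  Chunk 1: 'fbh' (positions 0-2)
  Chunk 2: 'hah' (positions 3-5)
  Chunk 3: 'bbf' (positions 6-8)
Total chunks: ceil(9 / 3) = 3

3


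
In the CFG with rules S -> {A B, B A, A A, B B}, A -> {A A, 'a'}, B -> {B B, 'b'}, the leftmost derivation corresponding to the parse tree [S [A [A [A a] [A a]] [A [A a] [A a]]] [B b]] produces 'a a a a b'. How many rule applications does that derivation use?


Every bracketed nonterminal node [X ...] in the tree is produced by exactly one rule application.
Reading the tree off as a leftmost derivation:
  Step 1: S  =>  A B   (applied S -> A B)
  Step 2: A B  =>  A A B   (applied A -> A A)
  Step 3: A A B  =>  A A A B   (applied A -> A A)
  Step 4: A A A B  =>  a A A B   (applied A -> a)
  Step 5: a A A B  =>  a a A B   (applied A -> a)
  Step 6: a a A B  =>  a a A A B   (applied A -> A A)
  Step 7: a a A A B  =>  a a a A B   (applied A -> a)
  Step 8: a a a A B  =>  a a a a B   (applied A -> a)
  Step 9: a a a a B  =>  a a a a b   (applied B -> b)
Final yield: a a a a b
Total rewrite steps: 9

9


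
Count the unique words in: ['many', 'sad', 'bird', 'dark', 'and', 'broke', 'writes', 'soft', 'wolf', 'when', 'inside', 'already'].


Listing all tokens and tracking unique types:
  Token 1: 'many' -> NEW (unique so far: 1)
  Token 2: 'sad' -> NEW (unique so far: 2)
  Token 3: 'bird' -> NEW (unique so far: 3)
  Token 4: 'dark' -> NEW (unique so far: 4)
  Token 5: 'and' -> NEW (unique so far: 5)
  Token 6: 'broke' -> NEW (unique so far: 6)
  Token 7: 'writes' -> NEW (unique so far: 7)
  Token 8: 'soft' -> NEW (unique so far: 8)
  Token 9: 'wolf' -> NEW (unique so far: 9)
  Token 10: 'when' -> NEW (unique so far: 10)
  Token 11: 'inside' -> NEW (unique so far: 11)
  Token 12: 'already' -> NEW (unique so far: 12)
Unique types: ('already', 'and', 'bird', 'broke', 'dark', 'inside', 'many', 'sad', 'soft', 'when', 'wolf', 'writes')
Vocabulary size: 12

12


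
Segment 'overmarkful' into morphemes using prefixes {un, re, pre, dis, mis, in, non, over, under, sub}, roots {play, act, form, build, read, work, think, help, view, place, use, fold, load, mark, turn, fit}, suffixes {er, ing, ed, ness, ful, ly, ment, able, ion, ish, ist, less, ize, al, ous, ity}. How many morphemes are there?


Segmenting 'overmarkful' against the inventory:
  'over' -> prefix (morpheme 1)
  'mark' -> root (morpheme 2)
  'ful' -> suffix (morpheme 3)
Total morphemes: 3

3


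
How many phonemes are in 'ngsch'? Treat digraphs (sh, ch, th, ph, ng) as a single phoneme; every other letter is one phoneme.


Parsing 'ngsch' greedily, digraphs first:
  'ng' -> digraph (1 consonant phoneme) (phonemes so far: 1)
  's' -> consonant phoneme (phonemes so far: 2)
  'ch' -> digraph (1 consonant phoneme) (phonemes so far: 3)
Total phonemes: 3

3


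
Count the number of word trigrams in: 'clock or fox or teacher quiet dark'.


Word trigrams from [7] words:
  Trigram 1: (clock or fox)
  Trigram 2: (or fox or)
  Trigram 3: (fox or teacher)
  Trigram 4: (or teacher quiet)
  Trigram 5: (teacher quiet dark)
Total word trigrams: 7 - 2 = 5

5


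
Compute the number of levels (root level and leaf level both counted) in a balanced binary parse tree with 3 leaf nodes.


In a balanced binary tree with n leaves the deepest leaf is ceil(log2(n)) edges below the root,
so counting node levels inclusive of root and leaves gives ceil(log2(n)) + 1 levels.
log2(3) = 1.5850
ceil(1.5850) = 2
levels = 2 + 1 = 3

3


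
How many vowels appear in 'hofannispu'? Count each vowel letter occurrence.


Scanning each character of 'hofannispu':
  Position 1: 'h' -> consonant (running count: 0)
  Position 2: 'o' -> vowel (running count: 1)
  Position 3: 'f' -> consonant (running count: 1)
  Position 4: 'a' -> vowel (running count: 2)
  Position 5: 'n' -> consonant (running count: 2)
  Position 6: 'n' -> consonant (running count: 2)
  Position 7: 'i' -> vowel (running count: 3)
  Position 8: 's' -> consonant (running count: 3)
  Position 9: 'p' -> consonant (running count: 3)
  Position 10: 'u' -> vowel (running count: 4)
Total vowels: 4

4


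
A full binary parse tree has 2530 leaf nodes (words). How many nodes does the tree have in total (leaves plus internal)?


Leaf nodes (terminals): 2530
Internal nodes = n - 1 = 2530 - 1 = 2529
Total = leaves + internal = 2530 + 2529 = 5059

5059


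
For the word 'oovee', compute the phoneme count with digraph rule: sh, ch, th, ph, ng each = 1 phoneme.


Parsing 'oovee' greedily, digraphs first:
  'o' -> vowel phoneme (phonemes so far: 1)
  'o' -> vowel phoneme (phonemes so far: 2)
  'v' -> consonant phoneme (phonemes so far: 3)
  'e' -> vowel phoneme (phonemes so far: 4)
  'e' -> vowel phoneme (phonemes so far: 5)
Total phonemes: 5

5


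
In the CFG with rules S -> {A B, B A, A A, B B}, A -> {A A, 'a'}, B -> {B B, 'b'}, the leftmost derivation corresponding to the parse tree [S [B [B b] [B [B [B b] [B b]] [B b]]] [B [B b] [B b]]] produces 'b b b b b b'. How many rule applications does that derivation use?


Every bracketed nonterminal node [X ...] in the tree is produced by exactly one rule application.
Reading the tree off as a leftmost derivation:
  Step 1: S  =>  B B   (applied S -> B B)
  Step 2: B B  =>  B B B   (applied B -> B B)
  Step 3: B B B  =>  b B B   (applied B -> b)
  Step 4: b B B  =>  b B B B   (applied B -> B B)
  Step 5: b B B B  =>  b B B B B   (applied B -> B B)
  Step 6: b B B B B  =>  b b B B B   (applied B -> b)
  Step 7: b b B B B  =>  b b b B B   (applied B -> b)
  Step 8: b b b B B  =>  b b b b B   (applied B -> b)
  Step 9: b b b b B  =>  b b b b B B   (applied B -> B B)
  Step 10: b b b b B B  =>  b b b b b B   (applied B -> b)
  Step 11: b b b b b B  =>  b b b b b b   (applied B -> b)
Final yield: b b b b b b
Total rewrite steps: 11

11


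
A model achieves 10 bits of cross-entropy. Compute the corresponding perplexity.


Perplexity formula: PP = 2^H
H = 10
PP = 2^10
PP = 2^10 = 1024

1024


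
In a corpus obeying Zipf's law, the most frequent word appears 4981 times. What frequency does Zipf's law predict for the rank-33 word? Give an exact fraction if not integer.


Zipf's law: freq(rank) = f1 / rank
f1 = 4981, rank = 33
freq = 4981 / 33
GCD(4981, 33) = 1
Simplified: 4981/33

4981/33


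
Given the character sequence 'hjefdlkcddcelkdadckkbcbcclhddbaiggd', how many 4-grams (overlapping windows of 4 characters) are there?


String 'hjefdlkcddcelkdadckkbcbcclhddbaiggd' has length L = 35.
Number of overlapping n-grams = L - n + 1
Substituting: 35 - 4 + 1 = 32

32


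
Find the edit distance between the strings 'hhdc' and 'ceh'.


Building DP table for s1='hhdc' (len 4) and s2='ceh' (len 3):
       c  e  h
    0  1  2  3
  h 1  1  2  2
  h 2  2  2  2
  d 3  3  3  3
  c 4  3  4  4
Edit distance = dp[4][3] = 4

4


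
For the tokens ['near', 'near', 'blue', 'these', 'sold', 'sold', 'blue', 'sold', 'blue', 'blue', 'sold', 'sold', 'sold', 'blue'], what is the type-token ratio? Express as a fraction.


Tokens: 14
Unique types: ('blue', 'near', 'sold', 'these') = 4
TTR = 4/14
Simplify: divide both by 2 -> 2/7
TTR = 2/7

2/7


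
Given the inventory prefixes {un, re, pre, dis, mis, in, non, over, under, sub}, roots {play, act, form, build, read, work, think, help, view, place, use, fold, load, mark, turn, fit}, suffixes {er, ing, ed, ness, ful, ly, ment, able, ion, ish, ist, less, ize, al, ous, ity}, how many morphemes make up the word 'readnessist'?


Segmenting 'readnessist' against the inventory:
  'read' -> root (morpheme 1)
  'ness' -> suffix (morpheme 2)
  'ist' -> suffix (morpheme 3)
Total morphemes: 3

3


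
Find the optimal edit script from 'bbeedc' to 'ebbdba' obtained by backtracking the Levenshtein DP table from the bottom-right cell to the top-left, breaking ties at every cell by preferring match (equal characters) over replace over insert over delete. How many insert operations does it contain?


Edit distance = 5. Backtracking from cell (6, 6) with preference match > replace > insert > delete,
then listing the resulting alignment 'bbeedc' -> 'ebbdba' left to right:
  Step 1: replace b->e
  Step 2: keep 'b'
  Step 3: replace e->b
  Step 4: replace e->d
  Step 5: replace d->b
  Step 6: replace c->a
Total insertions: 0

0


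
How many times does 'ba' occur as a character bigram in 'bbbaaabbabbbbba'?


Scanning 'bbbaaabbabbbbba' for bigram 'ba':
  Position 0: 'bb' -> no
  Position 1: 'bb' -> no
  Position 2: 'ba' -> MATCH
  Position 3: 'aa' -> no
  Position 4: 'aa' -> no
  Position 5: 'ab' -> no
  Position 6: 'bb' -> no
  Position 7: 'ba' -> MATCH
  Position 8: 'ab' -> no
  Position 9: 'bb' -> no
  Position 10: 'bb' -> no
  Position 11: 'bb' -> no
  Position 12: 'bb' -> no
  Position 13: 'ba' -> MATCH
Total matches: 3

3


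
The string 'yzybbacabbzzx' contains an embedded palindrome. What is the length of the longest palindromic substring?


Scanning 'yzybbacabbzzx' for palindromic substrings.
Substring at positions 3-9: 'bbacabb'.
Check: reverse('bbacabb') = 'bbacabb' -> palindrome confirmed.
Neighbouring characters ('y' / 'z') break symmetry, so it cannot extend further.
No longer palindromic substring exists; longest length = 7

7


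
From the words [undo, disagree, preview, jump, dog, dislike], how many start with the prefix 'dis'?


Checking each word for prefix 'dis':
  'undo' -> no (count: 0)
  'disagree' -> YES, starts with 'dis' (count: 1)
  'preview' -> no (count: 1)
  'jump' -> no (count: 1)
  'dog' -> no (count: 1)
  'dislike' -> YES, starts with 'dis' (count: 2)
Total with prefix 'dis': 2

2


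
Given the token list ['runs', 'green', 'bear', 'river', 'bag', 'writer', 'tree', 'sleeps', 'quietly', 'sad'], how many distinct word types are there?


Listing all tokens and tracking unique types:
  Token 1: 'runs' -> NEW (unique so far: 1)
  Token 2: 'green' -> NEW (unique so far: 2)
  Token 3: 'bear' -> NEW (unique so far: 3)
  Token 4: 'river' -> NEW (unique so far: 4)
  Token 5: 'bag' -> NEW (unique so far: 5)
  Token 6: 'writer' -> NEW (unique so far: 6)
  Token 7: 'tree' -> NEW (unique so far: 7)
  Token 8: 'sleeps' -> NEW (unique so far: 8)
  Token 9: 'quietly' -> NEW (unique so far: 9)
  Token 10: 'sad' -> NEW (unique so far: 10)
Unique types: ('bag', 'bear', 'green', 'quietly', 'river', 'runs', 'sad', 'sleeps', 'tree', 'writer')
Vocabulary size: 10

10


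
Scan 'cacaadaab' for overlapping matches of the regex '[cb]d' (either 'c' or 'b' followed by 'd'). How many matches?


Pattern: [cb]d means either 'c' or 'b' followed by 'd'.
Scanning 'cacaadaab' position-by-position:
  Pos 0: window 'ca' -> no
  Pos 1: window 'ac' -> no
  Pos 2: window 'ca' -> no
  Pos 3: window 'aa' -> no
  Pos 4: window 'ad' -> no
  Pos 5: window 'da' -> no
  Pos 6: window 'aa' -> no
  Pos 7: window 'ab' -> no
  Pos 8: window 'b' -> no
Total matches: 0

0


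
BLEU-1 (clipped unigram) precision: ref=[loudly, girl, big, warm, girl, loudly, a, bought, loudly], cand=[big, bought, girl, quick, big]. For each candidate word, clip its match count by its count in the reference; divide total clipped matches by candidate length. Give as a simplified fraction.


Reference word counts: {'a': 1, 'big': 1, 'bought': 1, 'girl': 2, 'loudly': 3, 'warm': 1}
Checking each candidate word (with clipping):
  'big' -> in reference (ref count 1, used 1/1) -> match (matches: 1)
  'bought' -> in reference (ref count 1, used 1/1) -> match (matches: 2)
  'girl' -> in reference (ref count 2, used 1/2) -> match (matches: 3)
  'quick' -> not in reference -> no match (matches: 3)
  'big' -> ref count 1 already used up (1/1) -> clipped, no match (matches: 3)
Clipped matches: 3, Candidate length: 5
Precision = 3/5

3/5


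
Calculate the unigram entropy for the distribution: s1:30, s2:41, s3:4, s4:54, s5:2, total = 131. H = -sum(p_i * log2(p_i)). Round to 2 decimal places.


Computing entropy H = -sum(p_i * log2(p_i)):
  s1: p = 30/131 = 0.2290, -p*log2(p) = 0.4870
  s2: p = 41/131 = 0.3130, -p*log2(p) = 0.5245
  s3: p = 4/131 = 0.0305, -p*log2(p) = 0.1537
  s4: p = 54/131 = 0.4122, -p*log2(p) = 0.5270
  s5: p = 2/131 = 0.0153, -p*log2(p) = 0.0921
H = sum of terms = 1.7843
Rounded to 2 decimals: 1.78

1.78


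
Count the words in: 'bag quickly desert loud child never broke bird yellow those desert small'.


Counting words by splitting on spaces:
  Word 1: 'bag'
  Word 2: 'quickly'
  Word 3: 'desert'
  Word 4: 'loud'
  Word 5: 'child'
  Word 6: 'never'
  Word 7: 'broke'
  Word 8: 'bird'
  Word 9: 'yellow'
  Word 10: 'those'
  Word 11: 'desert'
  Word 12: 'small'
Total words: 12

12
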